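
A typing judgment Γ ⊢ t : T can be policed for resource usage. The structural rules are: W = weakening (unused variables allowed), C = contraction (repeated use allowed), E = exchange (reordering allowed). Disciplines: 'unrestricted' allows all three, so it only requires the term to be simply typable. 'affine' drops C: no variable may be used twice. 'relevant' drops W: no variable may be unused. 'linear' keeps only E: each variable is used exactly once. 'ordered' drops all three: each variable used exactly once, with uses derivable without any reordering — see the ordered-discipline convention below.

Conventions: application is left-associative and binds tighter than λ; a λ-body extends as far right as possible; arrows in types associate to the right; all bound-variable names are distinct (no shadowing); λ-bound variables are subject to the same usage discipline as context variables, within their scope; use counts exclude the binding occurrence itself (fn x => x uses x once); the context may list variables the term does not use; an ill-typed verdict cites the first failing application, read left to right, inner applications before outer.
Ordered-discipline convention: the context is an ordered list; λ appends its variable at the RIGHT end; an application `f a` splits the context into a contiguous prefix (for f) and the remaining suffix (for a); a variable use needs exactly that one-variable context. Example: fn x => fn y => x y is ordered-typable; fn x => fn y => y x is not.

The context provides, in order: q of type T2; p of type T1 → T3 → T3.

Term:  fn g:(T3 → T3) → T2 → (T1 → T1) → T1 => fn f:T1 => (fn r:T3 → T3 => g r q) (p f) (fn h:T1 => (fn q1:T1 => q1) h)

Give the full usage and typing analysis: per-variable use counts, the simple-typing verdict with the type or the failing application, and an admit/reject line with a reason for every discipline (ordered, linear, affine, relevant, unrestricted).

counts: q: 1×, p: 1×, g (bound): 1×, f (bound): 1×, r (bound): 1×, h (bound): 1×, q1 (bound): 1×
uses in reading order: g, r, q, p, f, q1, h
typing: well-typed at ((T3 → T3) → T2 → (T1 → T1) → T1) → T1 → T1
ordered ✗ (use order g, r, q, p, f, q1, h needs exchange)
linear ✓ (each of q, p, g, f, r, h, q1 used exactly once)
affine ✓ (none of q, p, g, f, r, h, q1 used more than once)
relevant ✓ (none of q, p, g, f, r, h, q1 goes unused)
unrestricted ✓ (type-checks (((T3 → T3) → T2 → (T1 → T1) → T1) → T1 → T1) and nothing is barred)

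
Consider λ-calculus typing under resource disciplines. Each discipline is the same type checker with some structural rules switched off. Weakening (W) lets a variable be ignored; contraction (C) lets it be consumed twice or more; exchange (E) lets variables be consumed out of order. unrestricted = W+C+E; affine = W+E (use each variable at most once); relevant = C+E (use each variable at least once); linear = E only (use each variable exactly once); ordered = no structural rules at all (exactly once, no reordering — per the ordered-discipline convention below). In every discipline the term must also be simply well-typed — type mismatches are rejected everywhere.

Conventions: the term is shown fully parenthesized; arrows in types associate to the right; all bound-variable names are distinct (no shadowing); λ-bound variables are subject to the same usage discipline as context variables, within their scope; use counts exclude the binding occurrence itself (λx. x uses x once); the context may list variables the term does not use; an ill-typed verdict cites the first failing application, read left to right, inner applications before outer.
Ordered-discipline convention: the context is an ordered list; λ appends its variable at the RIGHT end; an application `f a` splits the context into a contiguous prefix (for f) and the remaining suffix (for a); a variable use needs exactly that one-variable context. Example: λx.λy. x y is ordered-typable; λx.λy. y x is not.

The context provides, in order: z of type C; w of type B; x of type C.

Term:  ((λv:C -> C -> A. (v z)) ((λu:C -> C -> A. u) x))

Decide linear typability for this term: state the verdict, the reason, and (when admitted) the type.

no — not simply typable
counts: z=1; w=0; x=1; v (λ-bound)=1; u (λ-bound)=1
left-to-right use order: v, z, u, x
typing: ill-typed: a function awaiting C -> C -> A gets C
per-discipline verdicts: ordered ✗; linear ✗; affine ✗; relevant ✗; unrestricted ✗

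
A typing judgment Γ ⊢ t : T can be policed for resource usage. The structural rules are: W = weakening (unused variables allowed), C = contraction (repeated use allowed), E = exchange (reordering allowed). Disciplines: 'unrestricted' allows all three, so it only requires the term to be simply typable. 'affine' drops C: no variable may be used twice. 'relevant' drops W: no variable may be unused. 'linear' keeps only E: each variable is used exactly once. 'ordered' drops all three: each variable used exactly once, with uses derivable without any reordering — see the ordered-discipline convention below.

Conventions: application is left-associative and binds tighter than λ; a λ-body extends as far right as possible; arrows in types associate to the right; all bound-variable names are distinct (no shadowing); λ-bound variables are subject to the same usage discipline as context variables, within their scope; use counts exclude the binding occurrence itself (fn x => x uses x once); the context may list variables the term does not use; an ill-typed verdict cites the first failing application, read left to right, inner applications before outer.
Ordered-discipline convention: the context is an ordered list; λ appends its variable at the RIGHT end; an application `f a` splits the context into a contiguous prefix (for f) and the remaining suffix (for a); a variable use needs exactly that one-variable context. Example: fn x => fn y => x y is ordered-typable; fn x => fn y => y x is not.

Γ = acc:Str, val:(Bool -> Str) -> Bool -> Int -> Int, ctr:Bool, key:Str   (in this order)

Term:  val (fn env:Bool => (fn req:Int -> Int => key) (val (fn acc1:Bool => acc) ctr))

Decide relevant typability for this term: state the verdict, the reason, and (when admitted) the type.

no — env, req, acc1 left unused
usage: acc ×1; val ×2; ctr ×1; key ×1; env (λ-bound) ×0; req (λ-bound) ×0; acc1 (λ-bound) ×0
use order (left to right): val, key, val, acc, ctr
typing: well-typed — term : Bool -> Int -> Int
all disciplines: ordered ✗; linear ✗; affine ✗; relevant ✗; unrestricted ✓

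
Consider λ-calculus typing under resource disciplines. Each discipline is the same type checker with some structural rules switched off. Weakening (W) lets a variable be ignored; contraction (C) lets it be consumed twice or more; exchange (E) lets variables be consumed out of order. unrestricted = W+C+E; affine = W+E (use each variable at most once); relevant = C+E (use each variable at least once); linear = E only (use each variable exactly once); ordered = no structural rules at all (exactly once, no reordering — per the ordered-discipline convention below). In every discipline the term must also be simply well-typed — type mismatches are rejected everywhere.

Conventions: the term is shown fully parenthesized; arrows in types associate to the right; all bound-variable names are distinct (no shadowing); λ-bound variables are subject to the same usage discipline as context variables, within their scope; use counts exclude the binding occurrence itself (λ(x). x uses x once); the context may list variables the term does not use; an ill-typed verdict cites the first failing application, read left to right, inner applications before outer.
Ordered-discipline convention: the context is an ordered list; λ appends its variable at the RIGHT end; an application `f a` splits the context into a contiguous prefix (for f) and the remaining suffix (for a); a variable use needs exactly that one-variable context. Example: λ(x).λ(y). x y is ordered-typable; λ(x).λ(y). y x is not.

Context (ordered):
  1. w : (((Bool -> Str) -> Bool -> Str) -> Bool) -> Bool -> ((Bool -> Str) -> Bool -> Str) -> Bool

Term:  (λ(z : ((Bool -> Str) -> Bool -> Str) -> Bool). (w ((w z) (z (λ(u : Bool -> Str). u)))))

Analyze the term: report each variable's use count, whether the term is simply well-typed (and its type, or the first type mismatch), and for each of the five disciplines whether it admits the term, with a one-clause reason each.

variable uses: w ×2, z (λ-bound) ×2, u (λ-bound) ×1
use order (left to right): w, w, z, z, u
typing: the term checks, with type (((Bool -> Str) -> Bool -> Str) -> Bool) -> Bool -> ((Bool -> Str) -> Bool -> Str) -> Bool
ordered ✗ (needs contraction — w ×2, z ×2)
linear ✗ (needs contraction — w ×2, z ×2)
affine ✗ (needs contraction — w ×2, z ×2)
relevant ✓ (at least one use each (w, z, u))
unrestricted ✓ (well-typed at (((Bool -> Str) -> Bool -> Str) -> Bool) -> Bool -> ((Bool -> Str) -> Bool -> Str) -> Bool; no restrictions here)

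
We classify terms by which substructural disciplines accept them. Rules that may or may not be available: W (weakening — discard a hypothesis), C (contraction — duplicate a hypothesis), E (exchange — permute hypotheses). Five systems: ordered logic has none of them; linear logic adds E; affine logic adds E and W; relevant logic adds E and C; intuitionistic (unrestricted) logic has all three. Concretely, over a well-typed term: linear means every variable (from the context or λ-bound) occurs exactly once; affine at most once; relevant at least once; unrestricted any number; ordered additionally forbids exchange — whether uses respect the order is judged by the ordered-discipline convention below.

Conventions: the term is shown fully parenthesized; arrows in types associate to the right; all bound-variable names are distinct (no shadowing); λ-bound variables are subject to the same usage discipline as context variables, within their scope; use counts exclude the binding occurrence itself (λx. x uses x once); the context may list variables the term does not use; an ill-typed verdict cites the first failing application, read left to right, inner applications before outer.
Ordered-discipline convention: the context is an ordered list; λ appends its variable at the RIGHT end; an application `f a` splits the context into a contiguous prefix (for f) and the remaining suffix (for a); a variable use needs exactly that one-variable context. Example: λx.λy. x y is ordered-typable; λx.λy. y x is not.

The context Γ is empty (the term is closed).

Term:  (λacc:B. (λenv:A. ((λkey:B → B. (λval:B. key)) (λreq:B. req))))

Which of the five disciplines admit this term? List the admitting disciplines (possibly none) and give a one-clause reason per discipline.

admitted by: affine, unrestricted
usage: acc (λ-bound)=0, env (λ-bound)=0, key (λ-bound)=1, val (λ-bound)=0, req (λ-bound)=1
use order (left to right): key, req
typing: ✓ — B → A → B → B → B
ordered: ✗, acc, env, val never used (weakening)
linear: ✗, acc, env, val never used (weakening)
affine: ✓, acc, env, key, val, req: no repeats, contraction unneeded
relevant: ✗, acc, env, val never used (weakening)
unrestricted: ✓, simply typable at B → A → B → B → B; W, C, E all held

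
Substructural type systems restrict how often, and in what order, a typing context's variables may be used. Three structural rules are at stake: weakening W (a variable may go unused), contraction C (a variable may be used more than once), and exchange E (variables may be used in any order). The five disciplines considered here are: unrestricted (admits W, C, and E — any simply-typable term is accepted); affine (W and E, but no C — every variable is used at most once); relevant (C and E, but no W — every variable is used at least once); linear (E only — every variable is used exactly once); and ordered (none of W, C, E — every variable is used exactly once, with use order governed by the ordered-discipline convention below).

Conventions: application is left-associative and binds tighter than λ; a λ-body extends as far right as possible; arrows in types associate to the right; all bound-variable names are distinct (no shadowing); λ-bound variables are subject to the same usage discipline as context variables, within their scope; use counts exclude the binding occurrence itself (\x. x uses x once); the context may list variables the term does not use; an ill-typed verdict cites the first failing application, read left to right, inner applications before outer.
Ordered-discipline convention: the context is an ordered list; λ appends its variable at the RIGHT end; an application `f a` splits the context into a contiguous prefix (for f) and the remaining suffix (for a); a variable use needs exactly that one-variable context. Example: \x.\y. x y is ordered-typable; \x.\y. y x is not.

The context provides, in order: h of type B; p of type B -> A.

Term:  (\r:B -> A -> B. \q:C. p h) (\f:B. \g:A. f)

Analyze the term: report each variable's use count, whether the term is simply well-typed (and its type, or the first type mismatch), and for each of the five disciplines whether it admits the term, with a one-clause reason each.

usage: h ×1, p ×1, r (λ-bound) ×0, q (λ-bound) ×0, f (λ-bound) ×1, g (λ-bound) ×0
order of uses: p, h, f
typing: well-typed at C -> A
ordered: ✗ — r, q, g left unused
linear: ✗ — r, q, g left unused
affine: ✓ — at most one use each (h, p, r, q, f, g)
relevant: ✗ — r, q, g left unused
unrestricted: ✓ — well-typed at C -> A; no restrictions here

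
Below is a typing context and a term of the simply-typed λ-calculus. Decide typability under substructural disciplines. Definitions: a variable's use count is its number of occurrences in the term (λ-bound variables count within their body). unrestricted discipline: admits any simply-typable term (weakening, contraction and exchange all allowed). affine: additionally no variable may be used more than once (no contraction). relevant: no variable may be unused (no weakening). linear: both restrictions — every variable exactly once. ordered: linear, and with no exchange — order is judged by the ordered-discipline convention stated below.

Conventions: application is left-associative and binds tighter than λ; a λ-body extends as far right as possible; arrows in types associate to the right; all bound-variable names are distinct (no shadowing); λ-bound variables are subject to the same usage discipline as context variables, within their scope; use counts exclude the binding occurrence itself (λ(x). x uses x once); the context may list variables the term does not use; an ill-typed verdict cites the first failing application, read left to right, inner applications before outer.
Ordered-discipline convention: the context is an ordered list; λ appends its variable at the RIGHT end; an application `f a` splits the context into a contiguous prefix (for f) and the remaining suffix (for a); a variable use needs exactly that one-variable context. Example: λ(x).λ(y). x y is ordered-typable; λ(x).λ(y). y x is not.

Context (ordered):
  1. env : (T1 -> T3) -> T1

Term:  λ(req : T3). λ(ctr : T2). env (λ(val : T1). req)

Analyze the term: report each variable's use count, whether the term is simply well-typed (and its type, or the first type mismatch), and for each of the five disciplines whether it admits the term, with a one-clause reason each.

counts: env: 1; req (bound): 1; ctr (bound): 0; val (bound): 0
left-to-right use order: env, req
typing: well-typed — term : T3 -> T2 -> T1
ordered: ✗, ctr, val never used (weakening)
linear: ✗, ctr, val never used (weakening)
affine: ✓, at most one use each (env, req, ctr, val)
relevant: ✗, ctr, val never used (weakening)
unrestricted: ✓, well-typed at T3 -> T2 -> T1; no restrictions here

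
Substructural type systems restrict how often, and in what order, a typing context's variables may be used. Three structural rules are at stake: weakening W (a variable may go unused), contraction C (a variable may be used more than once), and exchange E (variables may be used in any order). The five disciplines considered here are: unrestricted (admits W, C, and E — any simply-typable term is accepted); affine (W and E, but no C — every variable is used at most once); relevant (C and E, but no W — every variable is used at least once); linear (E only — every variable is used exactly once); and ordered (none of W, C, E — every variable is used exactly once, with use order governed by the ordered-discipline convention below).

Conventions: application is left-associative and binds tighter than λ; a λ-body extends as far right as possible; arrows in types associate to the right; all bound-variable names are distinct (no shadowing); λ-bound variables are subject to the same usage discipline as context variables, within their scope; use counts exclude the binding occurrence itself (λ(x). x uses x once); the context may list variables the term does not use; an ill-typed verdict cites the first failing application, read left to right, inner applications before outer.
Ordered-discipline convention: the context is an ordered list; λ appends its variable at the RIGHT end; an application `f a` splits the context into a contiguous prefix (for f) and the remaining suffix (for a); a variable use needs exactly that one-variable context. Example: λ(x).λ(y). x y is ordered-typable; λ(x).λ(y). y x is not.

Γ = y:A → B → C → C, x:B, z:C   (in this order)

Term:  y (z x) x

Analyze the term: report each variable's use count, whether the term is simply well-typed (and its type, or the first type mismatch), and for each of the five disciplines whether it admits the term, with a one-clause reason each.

counts: y ×1, x ×2, z ×1
left-to-right use order: y, z, x, x
typing: ill-typed: can't apply a value of type C
ordered: ✗ — fails simple typing
linear: ✗ — a type mismatch blocks all five
affine: ✗ — the type mismatch rejects it
relevant: ✗ — not simply typable
unrestricted: ✗ — fails simple typing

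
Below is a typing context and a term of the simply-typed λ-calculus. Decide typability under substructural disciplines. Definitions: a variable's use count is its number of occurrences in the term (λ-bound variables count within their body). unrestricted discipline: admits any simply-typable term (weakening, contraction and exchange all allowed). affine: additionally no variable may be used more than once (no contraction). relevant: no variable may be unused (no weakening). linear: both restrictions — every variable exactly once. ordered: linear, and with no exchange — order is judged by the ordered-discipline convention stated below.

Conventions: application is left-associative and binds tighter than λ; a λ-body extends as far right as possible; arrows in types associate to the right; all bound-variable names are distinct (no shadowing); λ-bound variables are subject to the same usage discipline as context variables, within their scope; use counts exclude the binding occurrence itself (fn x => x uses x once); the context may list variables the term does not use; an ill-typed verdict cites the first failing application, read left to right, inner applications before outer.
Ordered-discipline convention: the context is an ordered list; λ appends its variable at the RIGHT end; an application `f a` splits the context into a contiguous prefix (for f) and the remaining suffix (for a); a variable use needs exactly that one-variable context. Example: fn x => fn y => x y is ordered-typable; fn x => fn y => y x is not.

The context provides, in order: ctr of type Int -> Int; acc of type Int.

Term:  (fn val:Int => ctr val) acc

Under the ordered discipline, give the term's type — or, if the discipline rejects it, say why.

term : Int
variable uses: ctr ×1; acc ×1; val (λ-bound) ×1
uses in reading order: ctr, val, acc
typing: the term checks, with type Int
per-discipline verdicts: ordered ✓; linear ✓; affine ✓; relevant ✓; unrestricted ✓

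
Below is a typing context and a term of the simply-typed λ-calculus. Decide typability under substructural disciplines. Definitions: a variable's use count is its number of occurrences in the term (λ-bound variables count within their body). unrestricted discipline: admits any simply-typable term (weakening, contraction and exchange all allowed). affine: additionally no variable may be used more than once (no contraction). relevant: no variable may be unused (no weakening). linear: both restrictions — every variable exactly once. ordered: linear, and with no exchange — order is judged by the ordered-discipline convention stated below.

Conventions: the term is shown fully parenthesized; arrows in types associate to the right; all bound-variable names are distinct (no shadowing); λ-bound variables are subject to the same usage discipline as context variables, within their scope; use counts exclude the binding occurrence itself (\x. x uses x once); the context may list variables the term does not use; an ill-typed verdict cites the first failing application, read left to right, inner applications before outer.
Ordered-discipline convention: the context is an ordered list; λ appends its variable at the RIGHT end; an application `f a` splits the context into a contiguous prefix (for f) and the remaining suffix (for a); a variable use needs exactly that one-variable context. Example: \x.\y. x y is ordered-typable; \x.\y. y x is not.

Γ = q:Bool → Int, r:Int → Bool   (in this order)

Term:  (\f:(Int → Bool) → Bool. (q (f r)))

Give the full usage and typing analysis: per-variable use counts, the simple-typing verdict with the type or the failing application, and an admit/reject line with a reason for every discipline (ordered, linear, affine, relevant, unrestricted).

use counts: q ×1, r ×1, f [bound] ×1
uses in reading order: q, f, r
typing: well-typed at ((Int → Bool) → Bool) → Int
ordered: ✗, needs exchange: uses follow q, f, r
linear: ✓, single use per variable (q, r, f)
affine: ✓, no duplicate uses among q, r, f
relevant: ✓, none of q, r, f goes unused
unrestricted: ✓, type-checks (((Int → Bool) → Bool) → Int) and nothing is barred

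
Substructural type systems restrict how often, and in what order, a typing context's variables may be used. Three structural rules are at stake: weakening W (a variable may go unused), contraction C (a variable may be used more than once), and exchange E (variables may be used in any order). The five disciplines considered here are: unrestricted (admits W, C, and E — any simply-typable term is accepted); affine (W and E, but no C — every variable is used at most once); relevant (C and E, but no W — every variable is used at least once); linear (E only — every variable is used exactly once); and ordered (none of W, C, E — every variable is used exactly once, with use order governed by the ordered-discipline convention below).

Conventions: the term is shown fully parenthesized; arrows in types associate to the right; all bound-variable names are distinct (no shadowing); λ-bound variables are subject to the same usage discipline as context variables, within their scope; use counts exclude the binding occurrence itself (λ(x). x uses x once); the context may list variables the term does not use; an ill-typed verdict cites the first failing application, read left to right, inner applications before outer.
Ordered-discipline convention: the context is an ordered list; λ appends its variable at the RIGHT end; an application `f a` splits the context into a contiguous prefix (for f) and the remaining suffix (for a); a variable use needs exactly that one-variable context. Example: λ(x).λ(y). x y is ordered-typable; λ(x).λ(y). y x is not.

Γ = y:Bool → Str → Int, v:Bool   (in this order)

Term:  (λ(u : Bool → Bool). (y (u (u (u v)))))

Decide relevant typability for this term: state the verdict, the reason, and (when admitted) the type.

yes — every one of y, v, u appears; term : (Bool → Bool) → Str → Int
use counts: y ×1; v ×1; u (bound) ×3
use order (left to right): y, u, u, u, v
typing: ✓ — (Bool → Bool) → Str → Int
all disciplines: ordered ✗ · linear ✗ · affine ✗ · relevant ✓ · unrestricted ✓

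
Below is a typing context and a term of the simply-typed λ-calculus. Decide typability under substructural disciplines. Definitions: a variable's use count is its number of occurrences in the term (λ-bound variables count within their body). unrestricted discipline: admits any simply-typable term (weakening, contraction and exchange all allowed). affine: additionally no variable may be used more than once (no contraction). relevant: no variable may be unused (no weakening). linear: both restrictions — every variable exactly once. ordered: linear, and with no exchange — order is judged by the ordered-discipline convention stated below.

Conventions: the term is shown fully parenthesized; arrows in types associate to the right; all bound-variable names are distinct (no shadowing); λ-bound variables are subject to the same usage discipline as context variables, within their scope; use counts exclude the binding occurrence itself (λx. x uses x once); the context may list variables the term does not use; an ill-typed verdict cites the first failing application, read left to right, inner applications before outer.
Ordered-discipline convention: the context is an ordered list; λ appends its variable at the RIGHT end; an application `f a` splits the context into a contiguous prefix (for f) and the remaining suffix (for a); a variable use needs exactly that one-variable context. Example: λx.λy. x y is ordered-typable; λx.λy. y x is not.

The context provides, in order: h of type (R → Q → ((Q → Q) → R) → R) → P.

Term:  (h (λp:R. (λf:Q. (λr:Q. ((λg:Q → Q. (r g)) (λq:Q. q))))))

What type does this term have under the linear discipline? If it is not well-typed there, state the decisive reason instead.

not well-typed under linear — not simply typable
variable uses: h=1, p (λ-bound)=0, f (λ-bound)=0, r (λ-bound)=1, g (λ-bound)=1, q (λ-bound)=1
uses in reading order: h, r, g, q
typing: ill-typed: can't apply a value of type Q
summary: ordered ✗ | linear ✗ | affine ✗ | relevant ✗ | unrestricted ✗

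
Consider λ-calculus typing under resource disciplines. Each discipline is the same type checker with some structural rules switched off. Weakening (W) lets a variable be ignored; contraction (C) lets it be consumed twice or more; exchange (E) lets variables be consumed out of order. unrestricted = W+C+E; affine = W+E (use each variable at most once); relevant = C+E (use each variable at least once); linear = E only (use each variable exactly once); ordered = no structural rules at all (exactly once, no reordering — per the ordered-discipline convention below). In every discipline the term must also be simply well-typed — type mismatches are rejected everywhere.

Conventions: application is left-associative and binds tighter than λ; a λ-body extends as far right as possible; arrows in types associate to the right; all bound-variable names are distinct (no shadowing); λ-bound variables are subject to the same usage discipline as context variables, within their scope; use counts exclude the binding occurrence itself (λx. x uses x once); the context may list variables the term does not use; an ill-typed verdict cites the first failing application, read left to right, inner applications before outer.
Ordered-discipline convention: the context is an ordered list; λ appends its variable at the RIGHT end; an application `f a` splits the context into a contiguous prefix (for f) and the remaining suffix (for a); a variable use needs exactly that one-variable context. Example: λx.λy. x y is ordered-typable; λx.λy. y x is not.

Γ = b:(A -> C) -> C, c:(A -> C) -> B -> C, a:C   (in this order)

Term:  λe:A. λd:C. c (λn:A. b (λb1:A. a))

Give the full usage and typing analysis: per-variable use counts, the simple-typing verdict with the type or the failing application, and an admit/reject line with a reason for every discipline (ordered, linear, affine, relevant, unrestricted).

variable uses: b: 1; c: 1; a: 1; e (bound): 0; d (bound): 0; n (bound): 0; b1 (bound): 0
order of uses: c, b, a
typing: well-typed at A -> C -> B -> C
ordered: ✗ — e, d, n, b1 never used (weakening)
linear: ✗ — e, d, n, b1 never used (weakening)
affine: ✓ — at most one use each (b, c, a, e, d, n, b1)
relevant: ✗ — e, d, n, b1 never used (weakening)
unrestricted: ✓ — simply typable at A -> C -> B -> C; W, C, E all held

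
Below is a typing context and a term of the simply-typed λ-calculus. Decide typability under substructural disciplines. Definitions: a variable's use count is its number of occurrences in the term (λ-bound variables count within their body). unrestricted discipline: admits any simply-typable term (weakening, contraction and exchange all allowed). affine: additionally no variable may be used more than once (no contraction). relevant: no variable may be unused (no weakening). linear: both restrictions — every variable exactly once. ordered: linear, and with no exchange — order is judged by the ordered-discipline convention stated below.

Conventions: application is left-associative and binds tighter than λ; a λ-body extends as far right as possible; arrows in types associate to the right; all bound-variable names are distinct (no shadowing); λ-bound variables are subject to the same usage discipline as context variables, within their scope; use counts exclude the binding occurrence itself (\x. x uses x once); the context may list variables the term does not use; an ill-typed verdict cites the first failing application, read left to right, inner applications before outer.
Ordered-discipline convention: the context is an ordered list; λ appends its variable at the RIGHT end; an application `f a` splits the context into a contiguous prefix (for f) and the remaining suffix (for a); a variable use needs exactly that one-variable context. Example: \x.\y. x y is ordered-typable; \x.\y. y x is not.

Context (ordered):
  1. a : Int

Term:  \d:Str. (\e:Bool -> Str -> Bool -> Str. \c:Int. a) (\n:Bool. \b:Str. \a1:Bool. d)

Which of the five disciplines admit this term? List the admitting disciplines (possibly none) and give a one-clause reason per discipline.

admitted by: affine, unrestricted
counts: a: 1×; d (λ-bound): 1×; e (λ-bound): 0×; c (λ-bound): 0×; n (λ-bound): 0×; b (λ-bound): 0×; a1 (λ-bound): 0×
uses in reading order: a, d
typing: well-typed at Str -> Int -> Int
ordered: ✗, needs weakening: e, c, n, b, a1 unused
linear: ✗, needs weakening: e, c, n, b, a1 unused
affine: ✓, at most one use each (a, d, e, c, n, b, a1)
relevant: ✗, needs weakening: e, c, n, b, a1 unused
unrestricted: ✓, simply typable at Str -> Int -> Int; W, C, E all held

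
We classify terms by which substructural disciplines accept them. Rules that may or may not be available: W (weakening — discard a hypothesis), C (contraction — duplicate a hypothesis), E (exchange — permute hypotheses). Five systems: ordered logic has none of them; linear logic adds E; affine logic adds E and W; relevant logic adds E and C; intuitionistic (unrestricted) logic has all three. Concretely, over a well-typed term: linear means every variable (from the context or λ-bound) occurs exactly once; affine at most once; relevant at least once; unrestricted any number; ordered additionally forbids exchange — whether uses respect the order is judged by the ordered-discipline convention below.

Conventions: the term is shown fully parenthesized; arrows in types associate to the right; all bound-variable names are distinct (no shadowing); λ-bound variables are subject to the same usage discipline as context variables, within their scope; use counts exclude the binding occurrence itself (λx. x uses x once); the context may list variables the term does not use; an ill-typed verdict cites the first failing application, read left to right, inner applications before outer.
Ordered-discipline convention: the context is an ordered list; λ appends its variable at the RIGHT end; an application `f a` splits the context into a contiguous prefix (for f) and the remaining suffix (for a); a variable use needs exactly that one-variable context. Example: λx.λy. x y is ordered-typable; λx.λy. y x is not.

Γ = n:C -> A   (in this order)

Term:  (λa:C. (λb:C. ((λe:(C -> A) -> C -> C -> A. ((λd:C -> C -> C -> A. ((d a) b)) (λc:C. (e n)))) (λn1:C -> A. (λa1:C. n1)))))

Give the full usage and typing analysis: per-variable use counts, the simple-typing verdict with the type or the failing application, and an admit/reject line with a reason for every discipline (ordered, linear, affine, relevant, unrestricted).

usage: n: 1×; a (bound): 1×; b (bound): 1×; e (bound): 1×; d (bound): 1×; c (bound): 0×; n1 (bound): 1×; a1 (bound): 0×
uses in reading order: d, a, b, e, n, n1
typing: ✓ — C -> C -> C -> A
ordered: ✗ — c, a1 never used (weakening)
linear: ✗ — c, a1 never used (weakening)
affine: ✓ — no duplicate uses among n, a, b, e, d, c, n1, a1
relevant: ✗ — c, a1 never used (weakening)
unrestricted: ✓ — simply typable at C -> C -> C -> A; W, C, E all held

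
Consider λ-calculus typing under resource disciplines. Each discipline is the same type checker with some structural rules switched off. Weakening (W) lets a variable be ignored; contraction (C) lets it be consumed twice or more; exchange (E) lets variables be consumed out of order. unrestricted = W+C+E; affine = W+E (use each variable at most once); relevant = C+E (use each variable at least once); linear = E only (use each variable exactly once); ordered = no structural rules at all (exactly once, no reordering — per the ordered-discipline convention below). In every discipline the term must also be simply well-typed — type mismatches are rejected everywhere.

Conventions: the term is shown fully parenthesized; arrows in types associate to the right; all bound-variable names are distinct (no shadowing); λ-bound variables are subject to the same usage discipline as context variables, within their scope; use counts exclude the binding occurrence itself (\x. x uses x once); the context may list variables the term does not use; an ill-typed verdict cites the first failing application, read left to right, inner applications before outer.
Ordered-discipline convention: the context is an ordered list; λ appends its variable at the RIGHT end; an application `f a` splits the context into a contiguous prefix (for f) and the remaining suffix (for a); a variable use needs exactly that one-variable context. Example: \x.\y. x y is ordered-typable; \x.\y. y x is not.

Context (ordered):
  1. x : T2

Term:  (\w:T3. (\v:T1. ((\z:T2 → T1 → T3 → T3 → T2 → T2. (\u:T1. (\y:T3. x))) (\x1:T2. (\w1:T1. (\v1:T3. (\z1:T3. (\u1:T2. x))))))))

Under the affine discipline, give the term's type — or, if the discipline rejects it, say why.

not well-typed under affine — needs contraction — x ×2
counts: x: 2×; w [bound]: 0×; v [bound]: 0×; z [bound]: 0×; u [bound]: 0×; y [bound]: 0×; x1 [bound]: 0×; w1 [bound]: 0×; v1 [bound]: 0×; z1 [bound]: 0×; u1 [bound]: 0×
use order (left to right): x, x
typing: ✓ — T3 → T1 → T1 → T3 → T2
summary: ordered ✗ · linear ✗ · affine ✗ · relevant ✗ · unrestricted ✓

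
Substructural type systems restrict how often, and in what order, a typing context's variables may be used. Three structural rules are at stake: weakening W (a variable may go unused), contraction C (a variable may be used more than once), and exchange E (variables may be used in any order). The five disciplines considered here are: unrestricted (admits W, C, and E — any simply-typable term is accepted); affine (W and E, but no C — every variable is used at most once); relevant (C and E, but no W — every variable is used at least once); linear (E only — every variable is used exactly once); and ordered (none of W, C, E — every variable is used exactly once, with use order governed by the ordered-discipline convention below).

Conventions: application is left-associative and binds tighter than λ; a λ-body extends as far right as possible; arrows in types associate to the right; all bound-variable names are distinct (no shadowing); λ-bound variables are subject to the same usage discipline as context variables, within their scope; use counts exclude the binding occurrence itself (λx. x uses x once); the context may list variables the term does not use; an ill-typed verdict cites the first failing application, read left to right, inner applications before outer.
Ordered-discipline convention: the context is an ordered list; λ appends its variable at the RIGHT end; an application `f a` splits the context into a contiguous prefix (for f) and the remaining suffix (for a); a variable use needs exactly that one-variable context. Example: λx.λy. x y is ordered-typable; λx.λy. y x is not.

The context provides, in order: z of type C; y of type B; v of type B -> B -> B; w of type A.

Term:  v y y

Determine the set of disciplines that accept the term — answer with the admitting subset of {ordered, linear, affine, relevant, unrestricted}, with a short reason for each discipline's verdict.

admitted in: unrestricted
counts: z ×0; y ×2; v ×1; w ×0
order of uses: v, y, y
typing: ✓ — B
ordered: ✗ — repeated use of y ×2; z, w left unused
linear: ✗ — repeated use of y ×2; z, w left unused
affine: ✗ — repeated use of y ×2
relevant: ✗ — z, w left unused
unrestricted: ✓ — simply typable at B; W, C, E all held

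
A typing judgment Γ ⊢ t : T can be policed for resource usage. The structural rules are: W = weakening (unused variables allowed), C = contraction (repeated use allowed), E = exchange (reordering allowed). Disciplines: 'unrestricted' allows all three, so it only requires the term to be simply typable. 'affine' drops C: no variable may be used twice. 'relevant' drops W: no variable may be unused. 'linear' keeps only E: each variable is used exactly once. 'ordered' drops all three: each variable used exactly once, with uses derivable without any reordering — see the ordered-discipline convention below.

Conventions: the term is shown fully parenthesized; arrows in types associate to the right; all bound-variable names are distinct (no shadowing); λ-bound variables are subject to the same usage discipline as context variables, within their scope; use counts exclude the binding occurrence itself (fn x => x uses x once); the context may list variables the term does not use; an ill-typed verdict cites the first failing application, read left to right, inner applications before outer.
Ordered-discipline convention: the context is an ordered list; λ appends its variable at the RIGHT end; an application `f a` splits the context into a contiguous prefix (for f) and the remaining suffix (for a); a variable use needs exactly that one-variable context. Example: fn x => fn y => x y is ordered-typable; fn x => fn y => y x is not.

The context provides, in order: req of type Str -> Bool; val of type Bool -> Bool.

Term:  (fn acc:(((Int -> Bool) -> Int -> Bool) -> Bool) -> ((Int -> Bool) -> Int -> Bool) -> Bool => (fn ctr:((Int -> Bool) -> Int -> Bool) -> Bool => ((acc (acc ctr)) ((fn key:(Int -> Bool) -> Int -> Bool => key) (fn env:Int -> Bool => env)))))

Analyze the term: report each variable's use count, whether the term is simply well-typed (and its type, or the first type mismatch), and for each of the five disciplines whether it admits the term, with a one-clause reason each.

variable uses: req: 0×, val: 0×, acc (bound): 2×, ctr (bound): 1×, key (bound): 1×, env (bound): 1×
left-to-right use order: acc, acc, ctr, key, env
typing: ✓ — ((((Int -> Bool) -> Int -> Bool) -> Bool) -> ((Int -> Bool) -> Int -> Bool) -> Bool) -> (((Int -> Bool) -> Int -> Bool) -> Bool) -> Bool
ordered ✗ (uses contraction: acc ×2; unused: req, val — weakening required)
linear ✗ (uses contraction: acc ×2; unused: req, val — weakening required)
affine ✗ (uses contraction: acc ×2)
relevant ✗ (unused: req, val — weakening required)
unrestricted ✓ (typability at ((((Int -> Bool) -> Int -> Bool) -> Bool) -> ((Int -> Bool) -> Int -> Bool) -> Bool) -> (((Int -> Bool) -> Int -> Bool) -> Bool) -> Bool is all that's needed)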